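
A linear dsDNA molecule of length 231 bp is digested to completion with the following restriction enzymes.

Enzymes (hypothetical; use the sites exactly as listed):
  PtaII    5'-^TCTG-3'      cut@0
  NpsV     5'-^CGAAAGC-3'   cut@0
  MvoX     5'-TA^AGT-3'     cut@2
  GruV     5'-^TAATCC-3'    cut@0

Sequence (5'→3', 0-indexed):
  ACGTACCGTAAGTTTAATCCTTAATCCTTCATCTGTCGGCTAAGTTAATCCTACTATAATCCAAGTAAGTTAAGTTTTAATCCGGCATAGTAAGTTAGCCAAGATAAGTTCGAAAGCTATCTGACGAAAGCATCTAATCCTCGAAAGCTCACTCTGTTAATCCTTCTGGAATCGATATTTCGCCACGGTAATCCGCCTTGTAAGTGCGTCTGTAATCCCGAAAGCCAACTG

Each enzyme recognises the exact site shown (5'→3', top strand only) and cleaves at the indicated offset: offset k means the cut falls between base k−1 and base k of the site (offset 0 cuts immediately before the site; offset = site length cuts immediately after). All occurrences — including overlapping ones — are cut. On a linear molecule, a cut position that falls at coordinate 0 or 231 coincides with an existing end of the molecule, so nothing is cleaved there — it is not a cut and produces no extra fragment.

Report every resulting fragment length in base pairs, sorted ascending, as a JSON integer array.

[3,4,4,4,5,5,5,5,6,6,7,7,7,9,10,10,10,11,11,11,11,13,14,14,15,24]

Site scan:
  PtaII (TCTG, off=0): starts [31, 119, 152, 164, 208] → cuts [31, 119, 152, 164, 208]
  NpsV (CGAAAGC, off=0): starts [110, 124, 141, 218] → cuts [110, 124, 141, 218]
  MvoX (TAAGT, off=2): starts [8, 40, 65, 70, 90, 104, 200] → cuts [10, 42, 67, 72, 92, 106, 202]
  GruV (TAATCC, off=0): starts [14, 21, 45, 56, 77, 134, 157, 188, 212] → cuts [14, 21, 45, 56, 77, 134, 157, 188, 212]

All cut coordinates (distinct, sorted): [10, 14, 21, 31, 42, 45, 56, 67, 72, 77, 92, 106, 110, 119, 124, 134, 141, 152, 157, 164, 188, 202, 208, 212, 218]

Fragments:
  [0,10): 10 bp
  [10,14): 4 bp
  [14,21): 7 bp
  [21,31): 10 bp
  [31,42): 11 bp
  [42,45): 3 bp
  [45,56): 11 bp
  [56,67): 11 bp
  [67,72): 5 bp
  [72,77): 5 bp
  [77,92): 15 bp
  [92,106): 14 bp
  [106,110): 4 bp
  [110,119): 9 bp
  [119,124): 5 bp
  [124,134): 10 bp
  [134,141): 7 bp
  [141,152): 11 bp
  [152,157): 5 bp
  [157,164): 7 bp
  [164,188): 24 bp
  [188,202): 14 bp
  [202,208): 6 bp
  [208,212): 4 bp
  [212,218): 6 bp
  [218,231): 13 bp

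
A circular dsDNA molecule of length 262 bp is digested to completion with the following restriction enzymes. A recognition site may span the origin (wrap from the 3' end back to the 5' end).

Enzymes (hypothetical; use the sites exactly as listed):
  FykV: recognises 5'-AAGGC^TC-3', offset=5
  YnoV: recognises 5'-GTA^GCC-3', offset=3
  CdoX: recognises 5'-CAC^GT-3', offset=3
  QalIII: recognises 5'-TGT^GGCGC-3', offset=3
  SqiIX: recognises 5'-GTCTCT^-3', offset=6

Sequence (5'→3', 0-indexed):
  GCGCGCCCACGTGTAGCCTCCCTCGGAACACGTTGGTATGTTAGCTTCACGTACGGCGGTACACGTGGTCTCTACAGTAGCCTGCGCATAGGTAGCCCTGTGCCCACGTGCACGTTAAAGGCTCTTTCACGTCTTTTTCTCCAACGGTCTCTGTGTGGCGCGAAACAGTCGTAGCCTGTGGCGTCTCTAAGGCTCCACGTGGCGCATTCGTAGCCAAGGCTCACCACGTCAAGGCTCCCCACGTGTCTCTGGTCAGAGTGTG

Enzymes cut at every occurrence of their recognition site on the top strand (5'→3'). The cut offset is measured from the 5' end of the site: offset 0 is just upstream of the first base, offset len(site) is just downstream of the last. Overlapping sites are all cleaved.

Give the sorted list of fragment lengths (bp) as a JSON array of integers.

Scan for sites:
  FykV (AAGGCTC, off=5): starts [117, 188, 215, 230] → cuts [122, 193, 220, 235]
  YnoV (GTAGCC, off=3): starts [12, 76, 91, 170, 209] → cuts [15, 79, 94, 173, 212]
  CdoX (CACGT, off=3): starts [7, 28, 47, 61, 104, 110, 127, 195, 224, 239] → cuts [10, 31, 50, 64, 107, 113, 130, 198, 227, 242]
  QalIII (TGTGGCGC, off=3): starts [153, 258] → cuts [156, 261]
  SqiIX (GTCTCT, off=6): starts [67, 146, 182, 244] → cuts [73, 152, 188, 250]

Pooled cuts: [10, 15, 31, 50, 64, 73, 79, 94, 107, 113, 122, 130, 152, 156, 173, 188, 193, 198, 212, 220, 227, 235, 242, 250, 261]

Fragments:
  10→15: 5 bp
  15→31: 16 bp
  31→50: 19 bp
  50→64: 14 bp
  64→73: 9 bp
  73→79: 6 bp
  79→94: 15 bp
  94→107: 13 bp
  107→113: 6 bp
  113→122: 9 bp
  122→130: 8 bp
  130→152: 22 bp
  152→156: 4 bp
  156→173: 17 bp
  173→188: 15 bp
  188→193: 5 bp
  193→198: 5 bp
  198→212: 14 bp
  212→220: 8 bp
  220→227: 7 bp
  227→235: 8 bp
  235→242: 7 bp
  242→250: 8 bp
  250→261: 11 bp
  261→10 (wrap): 262-261+10 = 11 bp

[4,5,5,5,6,6,7,7,8,8,8,8,9,9,11,11,13,14,14,15,15,16,17,19,22]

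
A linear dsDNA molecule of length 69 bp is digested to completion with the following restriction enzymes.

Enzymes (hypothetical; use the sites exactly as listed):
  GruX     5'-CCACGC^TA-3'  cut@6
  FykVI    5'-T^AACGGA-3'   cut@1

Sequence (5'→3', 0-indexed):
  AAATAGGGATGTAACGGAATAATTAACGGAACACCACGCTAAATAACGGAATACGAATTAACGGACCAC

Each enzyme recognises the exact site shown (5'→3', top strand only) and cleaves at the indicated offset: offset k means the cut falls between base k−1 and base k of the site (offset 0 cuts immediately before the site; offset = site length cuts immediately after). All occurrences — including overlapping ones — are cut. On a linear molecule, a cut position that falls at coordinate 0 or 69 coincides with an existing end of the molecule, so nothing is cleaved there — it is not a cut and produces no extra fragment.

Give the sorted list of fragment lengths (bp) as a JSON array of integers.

Site scan:
  GruX (CCACGCTA, off=6): starts [33] → cuts [39]
  FykVI (TAACGGA, off=1): starts [11, 23, 43, 58] → cuts [12, 24, 44, 59]

All cut coordinates (distinct, sorted): [12, 24, 39, 44, 59]

Fragments:
  [0,12): 12 bp
  [12,24): 12 bp
  [24,39): 15 bp
  [39,44): 5 bp
  [44,59): 15 bp
  [59,69): 10 bp

[5,10,12,12,15,15]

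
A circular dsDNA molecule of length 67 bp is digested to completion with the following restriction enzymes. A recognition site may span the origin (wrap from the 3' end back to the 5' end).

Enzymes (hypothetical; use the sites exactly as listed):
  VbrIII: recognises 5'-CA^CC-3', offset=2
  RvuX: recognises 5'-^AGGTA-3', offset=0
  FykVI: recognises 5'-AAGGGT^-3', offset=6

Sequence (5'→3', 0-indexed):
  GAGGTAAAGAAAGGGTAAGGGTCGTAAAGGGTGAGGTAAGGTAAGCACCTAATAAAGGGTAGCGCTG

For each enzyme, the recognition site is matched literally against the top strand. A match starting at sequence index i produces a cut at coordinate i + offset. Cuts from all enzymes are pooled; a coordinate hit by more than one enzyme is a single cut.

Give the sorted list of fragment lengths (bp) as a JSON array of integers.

Scan for sites:
  VbrIII CACC/2: at [45] ⇒ [47]
  RvuX AGGTA/0: at [1, 33, 38] ⇒ [1, 33, 38]
  FykVI AAGGGT/6: at [10, 16, 26, 54] ⇒ [16, 22, 32, 60]

All cut coordinates (distinct, sorted): [1, 16, 22, 32, 33, 38, 47, 60]

Fragments:
  1→16: 15 bp
  16→22: 6 bp
  22→32: 10 bp
  32→33: 1 bp
  33→38: 5 bp
  38→47: 9 bp
  47→60: 13 bp
  60→1 (wrap): 67-60+1 = 8 bp

[1,5,6,8,9,10,13,15]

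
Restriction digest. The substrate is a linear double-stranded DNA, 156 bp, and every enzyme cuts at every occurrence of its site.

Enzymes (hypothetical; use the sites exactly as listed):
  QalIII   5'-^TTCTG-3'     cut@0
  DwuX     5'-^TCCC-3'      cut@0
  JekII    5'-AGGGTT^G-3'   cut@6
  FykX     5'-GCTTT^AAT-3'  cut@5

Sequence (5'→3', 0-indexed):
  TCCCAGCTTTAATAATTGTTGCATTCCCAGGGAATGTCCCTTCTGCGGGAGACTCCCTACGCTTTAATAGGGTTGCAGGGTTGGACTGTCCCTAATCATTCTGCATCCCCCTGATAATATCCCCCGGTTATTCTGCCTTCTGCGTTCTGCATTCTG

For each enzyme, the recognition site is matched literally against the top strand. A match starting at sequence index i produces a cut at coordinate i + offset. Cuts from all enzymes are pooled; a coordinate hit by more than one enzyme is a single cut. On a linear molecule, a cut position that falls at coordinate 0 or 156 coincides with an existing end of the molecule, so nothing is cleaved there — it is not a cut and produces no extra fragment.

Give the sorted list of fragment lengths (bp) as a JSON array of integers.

Scan for sites:
  QalIII (TTCTG, off=0): starts [40, 98, 130, 137, 144, 151] → cuts [40, 98, 130, 137, 144, 151]
  DwuX (TCCC, off=0): starts [0, 24, 36, 53, 88, 105, 119] → cuts [24, 36, 53, 88, 105, 119] (position 0 is a terminus of the linear molecule — no cut)
  JekII (AGGGTTG, off=6): starts [68, 76] → cuts [74, 82]
  FykX (GCTTTAAT, off=5): starts [5, 60] → cuts [10, 65]

Pooled cuts: [10, 24, 36, 40, 53, 65, 74, 82, 88, 98, 105, 119, 130, 137, 144, 151]

Fragment lengths:
  [0,10): 10 bp
  [10,24): 14 bp
  [24,36): 12 bp
  [36,40): 4 bp
  [40,53): 13 bp
  [53,65): 12 bp
  [65,74): 9 bp
  [74,82): 8 bp
  [82,88): 6 bp
  [88,98): 10 bp
  [98,105): 7 bp
  [105,119): 14 bp
  [119,130): 11 bp
  [130,137): 7 bp
  [137,144): 7 bp
  [144,151): 7 bp
  [151,156): 5 bp

[4,5,6,7,7,7,7,8,9,10,10,11,12,12,13,14,14]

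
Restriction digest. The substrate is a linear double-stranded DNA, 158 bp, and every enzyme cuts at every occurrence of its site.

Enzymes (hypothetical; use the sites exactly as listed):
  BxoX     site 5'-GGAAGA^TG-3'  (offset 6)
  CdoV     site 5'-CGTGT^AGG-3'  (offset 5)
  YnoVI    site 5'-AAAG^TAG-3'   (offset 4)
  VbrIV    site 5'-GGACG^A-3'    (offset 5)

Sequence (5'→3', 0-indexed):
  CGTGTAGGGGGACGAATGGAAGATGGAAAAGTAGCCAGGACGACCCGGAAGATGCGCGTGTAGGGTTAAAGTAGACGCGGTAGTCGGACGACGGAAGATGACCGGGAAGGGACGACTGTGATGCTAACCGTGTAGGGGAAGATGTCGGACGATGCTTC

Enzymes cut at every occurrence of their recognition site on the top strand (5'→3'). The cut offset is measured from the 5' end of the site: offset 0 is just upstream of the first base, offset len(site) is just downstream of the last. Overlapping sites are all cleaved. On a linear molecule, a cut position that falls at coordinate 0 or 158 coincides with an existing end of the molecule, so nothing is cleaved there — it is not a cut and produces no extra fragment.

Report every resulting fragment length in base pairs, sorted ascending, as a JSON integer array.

Scan for sites:
  BxoX (GGAAGATG, off=6): starts [17, 46, 92, 136] → cuts [23, 52, 98, 142]
  CdoV (CGTGTAGG, off=5): starts [0, 56, 128] → cuts [5, 61, 133]
  YnoVI (AAAGTAG, off=4): starts [27, 67] → cuts [31, 71]
  VbrIV (GGACGA, off=5): starts [9, 37, 85, 109, 146] → cuts [14, 42, 90, 114, 151]

All cut coordinates (distinct, sorted): [5, 14, 23, 31, 42, 52, 61, 71, 90, 98, 114, 133, 142, 151]

Fragments:
  [0,5): 5 bp
  [5,14): 9 bp
  [14,23): 9 bp
  [23,31): 8 bp
  [31,42): 11 bp
  [42,52): 10 bp
  [52,61): 9 bp
  [61,71): 10 bp
  [71,90): 19 bp
  [90,98): 8 bp
  [98,114): 16 bp
  [114,133): 19 bp
  [133,142): 9 bp
  [142,151): 9 bp
  [151,158): 7 bp

[5,7,8,8,9,9,9,9,9,10,10,11,16,19,19]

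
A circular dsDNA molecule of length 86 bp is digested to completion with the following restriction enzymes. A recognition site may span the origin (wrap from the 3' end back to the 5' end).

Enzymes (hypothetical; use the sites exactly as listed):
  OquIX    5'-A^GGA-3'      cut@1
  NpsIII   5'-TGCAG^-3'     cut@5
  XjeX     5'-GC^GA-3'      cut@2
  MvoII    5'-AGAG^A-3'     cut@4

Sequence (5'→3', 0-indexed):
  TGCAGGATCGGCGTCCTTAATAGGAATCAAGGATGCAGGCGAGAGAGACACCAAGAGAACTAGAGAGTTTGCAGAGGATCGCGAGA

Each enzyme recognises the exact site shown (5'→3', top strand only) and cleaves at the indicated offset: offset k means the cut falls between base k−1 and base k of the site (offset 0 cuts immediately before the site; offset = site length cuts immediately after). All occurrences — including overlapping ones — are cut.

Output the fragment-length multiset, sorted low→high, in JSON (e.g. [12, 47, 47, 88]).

[1,1,2,2,5,7,8,8,8,8,9,10,17]

Per-enzyme occurrences:
  OquIX (AGGA, off=1): starts [3, 21, 29, 74] → cuts [4, 22, 30, 75]
  NpsIII (TGCAG, off=5): starts [0, 33, 69] → cuts [5, 38, 74]
  XjeX (GCGA, off=2): starts [38, 80] → cuts [40, 82]
  MvoII (AGAGA, off=4): starts [41, 43, 53, 61] → cuts [45, 47, 57, 65]

All cut coordinates (distinct, sorted): [4, 5, 22, 30, 38, 40, 45, 47, 57, 65, 74, 75, 82]

Fragment lengths:
  4→5: 1 bp
  5→22: 17 bp
  22→30: 8 bp
  30→38: 8 bp
  38→40: 2 bp
  40→45: 5 bp
  45→47: 2 bp
  47→57: 10 bp
  57→65: 8 bp
  65→74: 9 bp
  74→75: 1 bp
  75→82: 7 bp
  82→4 (wrap): 86-82+4 = 8 bp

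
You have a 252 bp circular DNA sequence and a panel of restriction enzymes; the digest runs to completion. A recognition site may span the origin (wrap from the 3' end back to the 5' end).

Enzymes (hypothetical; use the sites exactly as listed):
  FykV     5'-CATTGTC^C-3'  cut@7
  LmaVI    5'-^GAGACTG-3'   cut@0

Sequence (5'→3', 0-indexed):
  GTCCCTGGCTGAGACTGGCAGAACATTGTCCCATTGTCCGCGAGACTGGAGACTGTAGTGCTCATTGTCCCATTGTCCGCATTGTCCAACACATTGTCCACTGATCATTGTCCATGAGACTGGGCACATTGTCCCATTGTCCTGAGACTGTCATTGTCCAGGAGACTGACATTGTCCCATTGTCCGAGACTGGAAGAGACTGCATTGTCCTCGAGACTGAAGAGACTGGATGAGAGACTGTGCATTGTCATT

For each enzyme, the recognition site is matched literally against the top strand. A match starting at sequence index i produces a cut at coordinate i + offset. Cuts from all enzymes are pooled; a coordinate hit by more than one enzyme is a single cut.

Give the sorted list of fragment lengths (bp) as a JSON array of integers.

Site scan:
  FykV (CATTGTCC, off=7): starts [23, 31, 62, 70, 79, 91, 105, 126, 134, 151, 169, 177, 202, 248] → cuts [3, 30, 38, 69, 77, 86, 98, 112, 133, 141, 158, 176, 184, 209]
  LmaVI (GAGACTG, off=0): starts [10, 41, 48, 115, 143, 161, 185, 195, 212, 221, 233] → cuts [10, 41, 48, 115, 143, 161, 185, 195, 212, 221, 233]

All cut coordinates (distinct, sorted): [3, 10, 30, 38, 41, 48, 69, 77, 86, 98, 112, 115, 133, 141, 143, 158, 161, 176, 184, 185, 195, 209, 212, 221, 233]

Fragments:
  3→10: 7 bp
  10→30: 20 bp
  30→38: 8 bp
  38→41: 3 bp
  41→48: 7 bp
  48→69: 21 bp
  69→77: 8 bp
  77→86: 9 bp
  86→98: 12 bp
  98→112: 14 bp
  112→115: 3 bp
  115→133: 18 bp
  133→141: 8 bp
  141→143: 2 bp
  143→158: 15 bp
  158→161: 3 bp
  161→176: 15 bp
  176→184: 8 bp
  184→185: 1 bp
  185→195: 10 bp
  195→209: 14 bp
  209→212: 3 bp
  212→221: 9 bp
  221→233: 12 bp
  233→3 (wrap): 252-233+3 = 22 bp

[1,2,3,3,3,3,7,7,8,8,8,8,9,9,10,12,12,14,14,15,15,18,20,21,22]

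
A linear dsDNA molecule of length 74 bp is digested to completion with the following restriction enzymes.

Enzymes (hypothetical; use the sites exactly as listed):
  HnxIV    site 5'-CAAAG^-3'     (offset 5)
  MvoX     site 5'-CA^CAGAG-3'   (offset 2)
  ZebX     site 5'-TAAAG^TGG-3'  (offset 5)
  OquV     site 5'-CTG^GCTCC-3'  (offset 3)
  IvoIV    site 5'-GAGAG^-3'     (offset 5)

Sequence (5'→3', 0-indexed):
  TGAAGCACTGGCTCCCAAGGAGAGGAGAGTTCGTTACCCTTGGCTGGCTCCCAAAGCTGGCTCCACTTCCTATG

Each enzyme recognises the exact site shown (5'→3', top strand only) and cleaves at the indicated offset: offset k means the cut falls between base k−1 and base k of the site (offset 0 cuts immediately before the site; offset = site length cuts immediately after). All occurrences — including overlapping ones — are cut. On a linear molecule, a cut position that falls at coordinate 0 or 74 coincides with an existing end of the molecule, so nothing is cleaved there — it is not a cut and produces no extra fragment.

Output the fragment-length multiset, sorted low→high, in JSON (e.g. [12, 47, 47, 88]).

[3,5,10,10,14,15,17]

Site scan:
  HnxIV CAAAG/5: at [51] ⇒ [56]
  MvoX (CACAGAG, off=2): no sites
  ZebX (TAAAGTGG, off=5): no sites
  OquV CTGGCTCC/3: at [7, 43, 56] ⇒ [10, 46, 59]
  IvoIV GAGAG/5: at [19, 24] ⇒ [24, 29]

All cut coordinates (distinct, sorted): [10, 24, 29, 46, 56, 59]

Fragments:
  [0,10): 10 bp
  [10,24): 14 bp
  [24,29): 5 bp
  [29,46): 17 bp
  [46,56): 10 bp
  [56,59): 3 bp
  [59,74): 15 bp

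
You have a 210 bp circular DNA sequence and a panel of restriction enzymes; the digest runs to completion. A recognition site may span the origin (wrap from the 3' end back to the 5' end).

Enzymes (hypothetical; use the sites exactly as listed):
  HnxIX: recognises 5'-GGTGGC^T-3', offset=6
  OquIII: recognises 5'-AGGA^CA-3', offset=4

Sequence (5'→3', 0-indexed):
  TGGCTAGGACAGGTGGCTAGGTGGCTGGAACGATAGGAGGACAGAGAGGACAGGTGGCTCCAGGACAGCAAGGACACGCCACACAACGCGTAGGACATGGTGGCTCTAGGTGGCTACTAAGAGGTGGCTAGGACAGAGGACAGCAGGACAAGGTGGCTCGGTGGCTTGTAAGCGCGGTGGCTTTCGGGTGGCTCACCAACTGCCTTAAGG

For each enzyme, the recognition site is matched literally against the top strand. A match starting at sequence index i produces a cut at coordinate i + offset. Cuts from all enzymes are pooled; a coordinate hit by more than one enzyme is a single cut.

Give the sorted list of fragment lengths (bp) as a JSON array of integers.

Scan for sites:
  HnxIX (GGTGGCT, off=6): starts [11, 19, 52, 98, 108, 122, 151, 159, 175, 186, 208] → cuts [4, 17, 25, 58, 104, 114, 128, 157, 165, 181, 192]
  OquIII (AGGACA, off=4): starts [5, 37, 46, 61, 70, 91, 129, 136, 144] → cuts [9, 41, 50, 65, 74, 95, 133, 140, 148]

Pooled cuts: [4, 9, 17, 25, 41, 50, 58, 65, 74, 95, 104, 114, 128, 133, 140, 148, 157, 165, 181, 192]

Fragments:
  4→9: 5 bp
  9→17: 8 bp
  17→25: 8 bp
  25→41: 16 bp
  41→50: 9 bp
  50→58: 8 bp
  58→65: 7 bp
  65→74: 9 bp
  74→95: 21 bp
  95→104: 9 bp
  104→114: 10 bp
  114→128: 14 bp
  128→133: 5 bp
  133→140: 7 bp
  140→148: 8 bp
  148→157: 9 bp
  157→165: 8 bp
  165→181: 16 bp
  181→192: 11 bp
  192→4 (wrap): 210-192+4 = 22 bp

[5,5,7,7,8,8,8,8,8,9,9,9,9,10,11,14,16,16,21,22]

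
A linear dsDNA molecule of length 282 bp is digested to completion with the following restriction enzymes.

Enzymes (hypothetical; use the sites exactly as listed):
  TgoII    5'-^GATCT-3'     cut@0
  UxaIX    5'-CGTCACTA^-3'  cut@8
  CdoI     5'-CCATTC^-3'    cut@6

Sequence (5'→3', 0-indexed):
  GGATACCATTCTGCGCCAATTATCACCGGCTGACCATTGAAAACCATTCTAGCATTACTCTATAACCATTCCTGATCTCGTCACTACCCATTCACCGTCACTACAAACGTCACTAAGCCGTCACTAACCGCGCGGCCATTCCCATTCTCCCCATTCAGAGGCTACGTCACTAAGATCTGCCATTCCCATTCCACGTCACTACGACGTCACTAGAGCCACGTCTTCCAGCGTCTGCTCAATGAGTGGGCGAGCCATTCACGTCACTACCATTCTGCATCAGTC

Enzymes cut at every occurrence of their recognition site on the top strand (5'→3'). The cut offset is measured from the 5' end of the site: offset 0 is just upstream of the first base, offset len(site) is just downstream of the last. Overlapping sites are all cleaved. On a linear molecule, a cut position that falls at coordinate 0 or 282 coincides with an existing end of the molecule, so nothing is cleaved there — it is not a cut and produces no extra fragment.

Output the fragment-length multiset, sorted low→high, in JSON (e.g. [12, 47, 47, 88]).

[1,2,6,6,6,7,9,9,10,10,10,11,11,11,12,12,13,15,16,22,38,45]

Scan for sites:
  TgoII (GATCT, off=0): starts [73, 173] → cuts [73, 173]
  UxaIX (CGTCACTA, off=8): starts [78, 95, 107, 118, 164, 193, 204, 258] → cuts [86, 103, 115, 126, 172, 201, 212, 266]
  CdoI (CCATTC, off=6): starts [5, 43, 65, 87, 135, 141, 150, 179, 185, 251, 266] → cuts [11, 49, 71, 93, 141, 147, 156, 185, 191, 257, 272]

Pooled cuts: [11, 49, 71, 73, 86, 93, 103, 115, 126, 141, 147, 156, 172, 173, 185, 191, 201, 212, 257, 266, 272]

Fragment lengths:
  [0,11): 11 bp
  [11,49): 38 bp
  [49,71): 22 bp
  [71,73): 2 bp
  [73,86): 13 bp
  [86,93): 7 bp
  [93,103): 10 bp
  [103,115): 12 bp
  [115,126): 11 bp
  [126,141): 15 bp
  [141,147): 6 bp
  [147,156): 9 bp
  [156,172): 16 bp
  [172,173): 1 bp
  [173,185): 12 bp
  [185,191): 6 bp
  [191,201): 10 bp
  [201,212): 11 bp
  [212,257): 45 bp
  [257,266): 9 bp
  [266,272): 6 bp
  [272,282): 10 bp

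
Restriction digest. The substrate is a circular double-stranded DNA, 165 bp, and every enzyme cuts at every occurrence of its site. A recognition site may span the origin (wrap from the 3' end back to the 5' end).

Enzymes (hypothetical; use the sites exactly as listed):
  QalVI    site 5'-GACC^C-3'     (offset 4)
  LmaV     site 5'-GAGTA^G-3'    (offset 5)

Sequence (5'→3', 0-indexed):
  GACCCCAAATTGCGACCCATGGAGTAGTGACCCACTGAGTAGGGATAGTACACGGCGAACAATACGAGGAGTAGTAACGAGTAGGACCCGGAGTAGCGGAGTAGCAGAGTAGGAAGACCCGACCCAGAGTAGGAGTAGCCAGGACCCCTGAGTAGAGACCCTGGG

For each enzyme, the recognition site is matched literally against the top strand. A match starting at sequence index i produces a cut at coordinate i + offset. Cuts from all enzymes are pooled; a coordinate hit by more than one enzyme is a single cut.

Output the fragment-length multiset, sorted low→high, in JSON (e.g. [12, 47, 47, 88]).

Site scan:
  QalVI GACCC/4: at [0, 13, 28, 84, 115, 120, 142, 156] ⇒ [4, 17, 32, 88, 119, 124, 146, 160]
  LmaV GAGTAG/5: at [21, 36, 68, 78, 90, 98, 106, 126, 132, 149] ⇒ [26, 41, 73, 83, 95, 103, 111, 131, 137, 154]

Pooled cuts: [4, 17, 26, 32, 41, 73, 83, 88, 95, 103, 111, 119, 124, 131, 137, 146, 154, 160]

Fragment lengths:
  4→17: 13 bp
  17→26: 9 bp
  26→32: 6 bp
  32→41: 9 bp
  41→73: 32 bp
  73→83: 10 bp
  83→88: 5 bp
  88→95: 7 bp
  95→103: 8 bp
  103→111: 8 bp
  111→119: 8 bp
  119→124: 5 bp
  124→131: 7 bp
  131→137: 6 bp
  137→146: 9 bp
  146→154: 8 bp
  154→160: 6 bp
  160→4 (wrap): 165-160+4 = 9 bp

[5,5,6,6,6,7,7,8,8,8,8,9,9,9,9,10,13,32]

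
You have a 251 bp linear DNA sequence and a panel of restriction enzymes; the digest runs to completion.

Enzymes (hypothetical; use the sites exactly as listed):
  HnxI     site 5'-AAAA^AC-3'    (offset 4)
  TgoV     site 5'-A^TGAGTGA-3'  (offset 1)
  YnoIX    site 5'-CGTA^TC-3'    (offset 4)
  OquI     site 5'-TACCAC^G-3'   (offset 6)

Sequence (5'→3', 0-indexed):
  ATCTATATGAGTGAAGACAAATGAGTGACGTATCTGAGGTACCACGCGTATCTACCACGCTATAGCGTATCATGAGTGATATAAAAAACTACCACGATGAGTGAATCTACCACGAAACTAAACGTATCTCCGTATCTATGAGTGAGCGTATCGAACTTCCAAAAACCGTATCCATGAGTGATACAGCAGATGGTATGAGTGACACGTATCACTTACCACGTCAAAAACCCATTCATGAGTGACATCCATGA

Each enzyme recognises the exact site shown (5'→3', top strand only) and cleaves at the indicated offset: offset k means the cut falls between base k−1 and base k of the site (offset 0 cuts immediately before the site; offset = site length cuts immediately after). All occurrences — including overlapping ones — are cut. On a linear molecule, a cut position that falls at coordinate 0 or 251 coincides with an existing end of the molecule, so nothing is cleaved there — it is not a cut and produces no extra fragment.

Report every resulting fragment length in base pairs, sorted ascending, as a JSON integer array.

[2,3,4,4,5,6,7,7,8,8,8,9,11,11,11,12,13,13,13,14,14,15,16,16,21]

Site scan:
  HnxI (AAAAAC, off=4): starts [83, 160, 222] → cuts [87, 164, 226]
  TgoV (ATGAGTGA, off=1): starts [6, 20, 71, 96, 137, 173, 194, 234] → cuts [7, 21, 72, 97, 138, 174, 195, 235]
  YnoIX (CGTATC, off=4): starts [28, 46, 65, 122, 130, 146, 166, 204] → cuts [32, 50, 69, 126, 134, 150, 170, 208]
  OquI (TACCACG, off=6): starts [39, 52, 89, 107, 213] → cuts [45, 58, 95, 113, 219]

Pooled cuts: [7, 21, 32, 45, 50, 58, 69, 72, 87, 95, 97, 113, 126, 134, 138, 150, 164, 170, 174, 195, 208, 219, 226, 235]

Fragment lengths:
  [0,7): 7 bp
  [7,21): 14 bp
  [21,32): 11 bp
  [32,45): 13 bp
  [45,50): 5 bp
  [50,58): 8 bp
  [58,69): 11 bp
  [69,72): 3 bp
  [72,87): 15 bp
  [87,95): 8 bp
  [95,97): 2 bp
  [97,113): 16 bp
  [113,126): 13 bp
  [126,134): 8 bp
  [134,138): 4 bp
  [138,150): 12 bp
  [150,164): 14 bp
  [164,170): 6 bp
  [170,174): 4 bp
  [174,195): 21 bp
  [195,208): 13 bp
  [208,219): 11 bp
  [219,226): 7 bp
  [226,235): 9 bp
  [235,251): 16 bp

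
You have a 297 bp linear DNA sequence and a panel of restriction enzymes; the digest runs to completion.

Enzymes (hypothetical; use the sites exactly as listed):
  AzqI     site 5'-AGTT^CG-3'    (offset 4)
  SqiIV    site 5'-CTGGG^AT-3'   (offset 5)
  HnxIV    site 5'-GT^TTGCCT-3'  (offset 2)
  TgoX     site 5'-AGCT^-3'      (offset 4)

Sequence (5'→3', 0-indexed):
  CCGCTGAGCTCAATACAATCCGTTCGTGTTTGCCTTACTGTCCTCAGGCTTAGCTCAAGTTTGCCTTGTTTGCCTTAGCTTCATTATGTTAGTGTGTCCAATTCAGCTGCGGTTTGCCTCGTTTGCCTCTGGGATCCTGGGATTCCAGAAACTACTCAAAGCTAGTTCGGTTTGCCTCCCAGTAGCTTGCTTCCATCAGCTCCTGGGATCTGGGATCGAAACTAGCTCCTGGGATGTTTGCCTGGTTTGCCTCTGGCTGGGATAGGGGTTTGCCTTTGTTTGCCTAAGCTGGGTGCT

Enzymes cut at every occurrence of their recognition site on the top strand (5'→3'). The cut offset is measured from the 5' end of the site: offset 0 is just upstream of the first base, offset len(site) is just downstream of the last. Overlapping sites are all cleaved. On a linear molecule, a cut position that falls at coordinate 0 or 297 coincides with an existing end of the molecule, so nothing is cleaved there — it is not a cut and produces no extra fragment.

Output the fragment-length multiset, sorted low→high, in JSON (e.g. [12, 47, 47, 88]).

Site scan:
  AzqI AGTTCG/4: at [163] ⇒ [167]
  SqiIV CTGGGAT/5: at [128, 136, 202, 209, 228, 256] ⇒ [133, 141, 207, 214, 233, 261]
  HnxIV GTTTGCCT/2: at [27, 58, 67, 111, 120, 169, 235, 244, 267, 277] ⇒ [29, 60, 69, 113, 122, 171, 237, 246, 269, 279]
  TgoX AGCT/4: at [6, 51, 76, 104, 159, 183, 197, 223, 286] ⇒ [10, 55, 80, 108, 163, 187, 201, 227, 290]

Pooled cuts: [10, 29, 55, 60, 69, 80, 108, 113, 122, 133, 141, 163, 167, 171, 187, 201, 207, 214, 227, 233, 237, 246, 261, 269, 279, 290]

Fragment lengths:
  [0,10): 10 bp
  [10,29): 19 bp
  [29,55): 26 bp
  [55,60): 5 bp
  [60,69): 9 bp
  [69,80): 11 bp
  [80,108): 28 bp
  [108,113): 5 bp
  [113,122): 9 bp
  [122,133): 11 bp
  [133,141): 8 bp
  [141,163): 22 bp
  [163,167): 4 bp
  [167,171): 4 bp
  [171,187): 16 bp
  [187,201): 14 bp
  [201,207): 6 bp
  [207,214): 7 bp
  [214,227): 13 bp
  [227,233): 6 bp
  [233,237): 4 bp
  [237,246): 9 bp
  [246,261): 15 bp
  [261,269): 8 bp
  [269,279): 10 bp
  [279,290): 11 bp
  [290,297): 7 bp

[4,4,4,5,5,6,6,7,7,8,8,9,9,9,10,10,11,11,11,13,14,15,16,19,22,26,28]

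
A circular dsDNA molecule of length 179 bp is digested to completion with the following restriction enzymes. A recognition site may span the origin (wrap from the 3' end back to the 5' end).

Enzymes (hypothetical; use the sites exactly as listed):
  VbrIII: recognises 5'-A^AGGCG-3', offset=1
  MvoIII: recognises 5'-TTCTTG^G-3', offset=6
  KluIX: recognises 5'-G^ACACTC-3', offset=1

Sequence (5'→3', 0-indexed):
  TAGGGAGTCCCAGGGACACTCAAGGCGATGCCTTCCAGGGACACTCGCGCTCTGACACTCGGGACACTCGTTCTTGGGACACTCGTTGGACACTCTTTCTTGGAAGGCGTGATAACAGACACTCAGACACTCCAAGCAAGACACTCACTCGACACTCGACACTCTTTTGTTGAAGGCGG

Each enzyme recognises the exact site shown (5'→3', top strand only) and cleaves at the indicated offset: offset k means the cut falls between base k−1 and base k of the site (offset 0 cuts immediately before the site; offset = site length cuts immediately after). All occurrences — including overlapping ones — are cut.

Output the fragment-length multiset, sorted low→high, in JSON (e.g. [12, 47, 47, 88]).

[2,2,7,7,8,9,11,11,13,13,14,14,14,15,18,21]

Scan for sites:
  VbrIII (AAGGCG, off=1): starts [21, 103, 172] → cuts [22, 104, 173]
  MvoIII (TTCTTGG, off=6): starts [70, 96] → cuts [76, 102]
  KluIX (GACACTC, off=1): starts [14, 39, 53, 62, 77, 88, 117, 125, 139, 150, 157] → cuts [15, 40, 54, 63, 78, 89, 118, 126, 140, 151, 158]

All cut coordinates (distinct, sorted): [15, 22, 40, 54, 63, 76, 78, 89, 102, 104, 118, 126, 140, 151, 158, 173]

Fragments:
  15→22: 7 bp
  22→40: 18 bp
  40→54: 14 bp
  54→63: 9 bp
  63→76: 13 bp
  76→78: 2 bp
  78→89: 11 bp
  89→102: 13 bp
  102→104: 2 bp
  104→118: 14 bp
  118→126: 8 bp
  126→140: 14 bp
  140→151: 11 bp
  151→158: 7 bp
  158→173: 15 bp
  173→15 (wrap): 179-173+15 = 21 bp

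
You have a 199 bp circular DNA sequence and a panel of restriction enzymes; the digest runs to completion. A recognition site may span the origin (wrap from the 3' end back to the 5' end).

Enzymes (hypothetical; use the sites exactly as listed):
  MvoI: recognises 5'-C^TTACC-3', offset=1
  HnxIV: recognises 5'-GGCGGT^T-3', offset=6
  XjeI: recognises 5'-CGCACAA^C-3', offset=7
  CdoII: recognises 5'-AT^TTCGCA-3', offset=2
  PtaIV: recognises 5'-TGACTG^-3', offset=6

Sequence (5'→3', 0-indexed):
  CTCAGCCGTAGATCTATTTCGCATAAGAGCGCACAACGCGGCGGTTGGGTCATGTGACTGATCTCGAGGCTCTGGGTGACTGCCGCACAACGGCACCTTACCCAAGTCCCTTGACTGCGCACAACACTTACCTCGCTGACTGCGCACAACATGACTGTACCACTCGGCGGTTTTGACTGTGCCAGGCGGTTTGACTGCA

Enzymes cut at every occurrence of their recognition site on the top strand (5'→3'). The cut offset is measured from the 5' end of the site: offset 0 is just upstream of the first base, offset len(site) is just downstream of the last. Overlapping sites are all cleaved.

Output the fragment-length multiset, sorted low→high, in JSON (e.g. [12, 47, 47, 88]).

Site scan:
  MvoI CTTACC/1: at [96, 126] ⇒ [97, 127]
  HnxIV GGCGGTT/6: at [39, 165, 184] ⇒ [45, 171, 190]
  XjeI CGCACAAC/7: at [29, 83, 117, 142] ⇒ [36, 90, 124, 149]
  CdoII ATTTCGCA/2: at [15] ⇒ [17]
  PtaIV TGACTG/6: at [54, 76, 111, 136, 151, 173, 191] ⇒ [60, 82, 117, 142, 157, 179, 197]

All cut coordinates (distinct, sorted): [17, 36, 45, 60, 82, 90, 97, 117, 124, 127, 142, 149, 157, 171, 179, 190, 197]

Fragment lengths:
  17→36: 19 bp
  36→45: 9 bp
  45→60: 15 bp
  60→82: 22 bp
  82→90: 8 bp
  90→97: 7 bp
  97→117: 20 bp
  117→124: 7 bp
  124→127: 3 bp
  127→142: 15 bp
  142→149: 7 bp
  149→157: 8 bp
  157→171: 14 bp
  171→179: 8 bp
  179→190: 11 bp
  190→197: 7 bp
  197→17 (wrap): 199-197+17 = 19 bp

[3,7,7,7,7,8,8,8,9,11,14,15,15,19,19,20,22]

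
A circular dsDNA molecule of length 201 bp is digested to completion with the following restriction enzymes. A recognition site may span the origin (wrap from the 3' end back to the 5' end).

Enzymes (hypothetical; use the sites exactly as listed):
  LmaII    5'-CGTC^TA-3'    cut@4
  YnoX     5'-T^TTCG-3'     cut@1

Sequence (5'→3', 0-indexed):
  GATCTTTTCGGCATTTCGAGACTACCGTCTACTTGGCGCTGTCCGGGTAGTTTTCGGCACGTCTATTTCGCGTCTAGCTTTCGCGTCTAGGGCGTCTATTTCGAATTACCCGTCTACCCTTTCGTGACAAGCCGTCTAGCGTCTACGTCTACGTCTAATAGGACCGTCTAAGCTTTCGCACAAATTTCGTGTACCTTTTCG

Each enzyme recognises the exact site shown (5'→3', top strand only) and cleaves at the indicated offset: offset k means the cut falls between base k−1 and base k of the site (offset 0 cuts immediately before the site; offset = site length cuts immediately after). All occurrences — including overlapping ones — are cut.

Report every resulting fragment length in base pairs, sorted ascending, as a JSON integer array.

Site scan:
  LmaII CGTCTA/4: at [25, 59, 70, 83, 92, 110, 132, 139, 145, 151, 164] ⇒ [29, 63, 74, 87, 96, 114, 136, 143, 149, 155, 168]
  YnoX TTTCG/1: at [5, 13, 51, 65, 78, 98, 119, 173, 184, 196] ⇒ [6, 14, 52, 66, 79, 99, 120, 174, 185, 197]

Pooled cuts: [6, 14, 29, 52, 63, 66, 74, 79, 87, 96, 99, 114, 120, 136, 143, 149, 155, 168, 174, 185, 197]

Fragment lengths:
  6→14: 8 bp
  14→29: 15 bp
  29→52: 23 bp
  52→63: 11 bp
  63→66: 3 bp
  66→74: 8 bp
  74→79: 5 bp
  79→87: 8 bp
  87→96: 9 bp
  96→99: 3 bp
  99→114: 15 bp
  114→120: 6 bp
  120→136: 16 bp
  136→143: 7 bp
  143→149: 6 bp
  149→155: 6 bp
  155→168: 13 bp
  168→174: 6 bp
  174→185: 11 bp
  185→197: 12 bp
  197→6 (wrap): 201-197+6 = 10 bp

[3,3,5,6,6,6,6,7,8,8,8,9,10,11,11,12,13,15,15,16,23]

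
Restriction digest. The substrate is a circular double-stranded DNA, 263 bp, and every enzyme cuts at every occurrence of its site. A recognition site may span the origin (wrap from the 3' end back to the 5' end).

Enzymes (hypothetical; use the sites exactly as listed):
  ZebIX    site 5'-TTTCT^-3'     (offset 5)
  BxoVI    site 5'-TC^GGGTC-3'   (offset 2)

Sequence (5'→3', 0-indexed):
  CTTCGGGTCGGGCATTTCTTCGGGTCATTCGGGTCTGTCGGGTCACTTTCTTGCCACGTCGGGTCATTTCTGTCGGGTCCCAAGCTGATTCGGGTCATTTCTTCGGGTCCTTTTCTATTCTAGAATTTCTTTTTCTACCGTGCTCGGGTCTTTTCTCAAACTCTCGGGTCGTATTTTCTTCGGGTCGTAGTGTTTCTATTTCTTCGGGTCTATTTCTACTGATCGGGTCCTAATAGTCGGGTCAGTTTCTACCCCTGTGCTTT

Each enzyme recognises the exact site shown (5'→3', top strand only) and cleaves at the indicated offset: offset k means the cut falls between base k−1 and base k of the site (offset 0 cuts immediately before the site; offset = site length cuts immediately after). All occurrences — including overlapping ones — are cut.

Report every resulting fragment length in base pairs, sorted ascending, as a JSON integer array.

[2,2,2,2,2,3,6,6,7,9,9,9,9,9,11,11,11,12,12,12,12,14,14,14,15,15,16,17]

Site scan:
  ZebIX (TTTCT, off=5): starts [14, 46, 66, 97, 111, 125, 131, 151, 174, 192, 198, 212, 245, 260] → cuts [2, 19, 51, 71, 102, 116, 130, 136, 156, 179, 197, 203, 217, 250]
  BxoVI (TCGGGTC, off=2): starts [2, 19, 28, 37, 58, 72, 89, 102, 143, 163, 179, 203, 222, 236] → cuts [4, 21, 30, 39, 60, 74, 91, 104, 145, 165, 181, 205, 224, 238]

All cut coordinates (distinct, sorted): [2, 4, 19, 21, 30, 39, 51, 60, 71, 74, 91, 102, 104, 116, 130, 136, 145, 156, 165, 179, 181, 197, 203, 205, 217, 224, 238, 250]

Fragments:
  2→4: 2 bp
  4→19: 15 bp
  19→21: 2 bp
  21→30: 9 bp
  30→39: 9 bp
  39→51: 12 bp
  51→60: 9 bp
  60→71: 11 bp
  71→74: 3 bp
  74→91: 17 bp
  91→102: 11 bp
  102→104: 2 bp
  104→116: 12 bp
  116→130: 14 bp
  130→136: 6 bp
  136→145: 9 bp
  145→156: 11 bp
  156→165: 9 bp
  165→179: 14 bp
  179→181: 2 bp
  181→197: 16 bp
  197→203: 6 bp
  203→205: 2 bp
  205→217: 12 bp
  217→224: 7 bp
  224→238: 14 bp
  238→250: 12 bp
  250→2 (wrap): 263-250+2 = 15 bp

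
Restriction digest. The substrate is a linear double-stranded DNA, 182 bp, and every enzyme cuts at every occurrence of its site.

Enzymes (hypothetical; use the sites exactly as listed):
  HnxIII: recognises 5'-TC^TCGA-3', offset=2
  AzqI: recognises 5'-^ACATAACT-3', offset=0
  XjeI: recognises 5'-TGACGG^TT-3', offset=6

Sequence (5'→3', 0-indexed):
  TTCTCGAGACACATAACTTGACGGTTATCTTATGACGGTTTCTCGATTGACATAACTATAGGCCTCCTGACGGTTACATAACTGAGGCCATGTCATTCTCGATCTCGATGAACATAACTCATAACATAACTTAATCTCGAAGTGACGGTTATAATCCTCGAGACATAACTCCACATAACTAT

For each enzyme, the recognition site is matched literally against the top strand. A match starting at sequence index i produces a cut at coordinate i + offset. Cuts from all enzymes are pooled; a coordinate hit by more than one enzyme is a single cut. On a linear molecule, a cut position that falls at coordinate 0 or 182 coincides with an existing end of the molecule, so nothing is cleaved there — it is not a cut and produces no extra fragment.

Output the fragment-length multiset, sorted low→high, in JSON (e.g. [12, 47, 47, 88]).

[2,3,4,6,7,7,7,10,10,12,12,13,14,14,14,23,24]

Site scan:
  HnxIII (TCTCGA, off=2): starts [1, 40, 96, 102, 134] → cuts [3, 42, 98, 104, 136]
  AzqI (ACATAACT, off=0): starts [10, 49, 75, 111, 123, 162, 172] → cuts [10, 49, 75, 111, 123, 162, 172]
  XjeI (TGACGGTT, off=6): starts [18, 32, 67, 142] → cuts [24, 38, 73, 148]

All cut coordinates (distinct, sorted): [3, 10, 24, 38, 42, 49, 73, 75, 98, 104, 111, 123, 136, 148, 162, 172]

Fragments:
  [0,3): 3 bp
  [3,10): 7 bp
  [10,24): 14 bp
  [24,38): 14 bp
  [38,42): 4 bp
  [42,49): 7 bp
  [49,73): 24 bp
  [73,75): 2 bp
  [75,98): 23 bp
  [98,104): 6 bp
  [104,111): 7 bp
  [111,123): 12 bp
  [123,136): 13 bp
  [136,148): 12 bp
  [148,162): 14 bp
  [162,172): 10 bp
  [172,182): 10 bp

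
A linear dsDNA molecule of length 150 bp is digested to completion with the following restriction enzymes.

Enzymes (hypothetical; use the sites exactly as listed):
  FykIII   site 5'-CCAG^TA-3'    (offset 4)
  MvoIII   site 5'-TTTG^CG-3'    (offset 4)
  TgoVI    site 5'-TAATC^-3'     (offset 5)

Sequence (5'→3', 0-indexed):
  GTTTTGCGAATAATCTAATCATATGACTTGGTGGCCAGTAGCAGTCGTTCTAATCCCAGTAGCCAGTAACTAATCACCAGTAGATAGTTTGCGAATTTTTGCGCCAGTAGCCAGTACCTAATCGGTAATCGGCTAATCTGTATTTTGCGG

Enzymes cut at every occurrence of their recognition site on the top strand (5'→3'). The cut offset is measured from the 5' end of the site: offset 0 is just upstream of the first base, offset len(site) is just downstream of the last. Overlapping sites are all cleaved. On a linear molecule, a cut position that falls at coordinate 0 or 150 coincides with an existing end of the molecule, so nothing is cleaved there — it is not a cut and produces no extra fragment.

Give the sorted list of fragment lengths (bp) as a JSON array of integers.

[3,4,5,5,6,6,7,7,7,8,9,9,9,9,10,11,17,18]

Site scan:
  FykIII (CCAGTA, off=4): starts [34, 55, 62, 76, 103, 110] → cuts [38, 59, 66, 80, 107, 114]
  MvoIII (TTTGCG, off=4): starts [2, 87, 97, 143] → cuts [6, 91, 101, 147]
  TgoVI (TAATC, off=5): starts [10, 15, 50, 70, 118, 125, 133] → cuts [15, 20, 55, 75, 123, 130, 138]

Pooled cuts: [6, 15, 20, 38, 55, 59, 66, 75, 80, 91, 101, 107, 114, 123, 130, 138, 147]

Fragments:
  [0,6): 6 bp
  [6,15): 9 bp
  [15,20): 5 bp
  [20,38): 18 bp
  [38,55): 17 bp
  [55,59): 4 bp
  [59,66): 7 bp
  [66,75): 9 bp
  [75,80): 5 bp
  [80,91): 11 bp
  [91,101): 10 bp
  [101,107): 6 bp
  [107,114): 7 bp
  [114,123): 9 bp
  [123,130): 7 bp
  [130,138): 8 bp
  [138,147): 9 bp
  [147,150): 3 bp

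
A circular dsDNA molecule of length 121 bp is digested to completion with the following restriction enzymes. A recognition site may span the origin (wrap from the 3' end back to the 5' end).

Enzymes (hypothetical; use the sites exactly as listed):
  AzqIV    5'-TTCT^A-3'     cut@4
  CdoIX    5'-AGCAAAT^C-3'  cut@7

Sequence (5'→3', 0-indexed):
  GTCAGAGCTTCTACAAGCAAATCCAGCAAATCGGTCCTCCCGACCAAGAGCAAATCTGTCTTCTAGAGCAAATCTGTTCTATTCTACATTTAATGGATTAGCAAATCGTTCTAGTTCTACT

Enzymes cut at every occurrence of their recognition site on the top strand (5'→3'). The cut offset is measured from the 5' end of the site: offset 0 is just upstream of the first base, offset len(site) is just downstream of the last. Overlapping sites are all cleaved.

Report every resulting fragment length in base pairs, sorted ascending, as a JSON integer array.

[5,6,6,7,9,9,9,10,15,21,24]

Site scan:
  AzqIV TTCTA/4: at [8, 60, 76, 81, 108, 114] ⇒ [12, 64, 80, 85, 112, 118]
  CdoIX AGCAAATC/7: at [15, 24, 48, 66, 99] ⇒ [22, 31, 55, 73, 106]

Pooled cuts: [12, 22, 31, 55, 64, 73, 80, 85, 106, 112, 118]

Fragments:
  12→22: 10 bp
  22→31: 9 bp
  31→55: 24 bp
  55→64: 9 bp
  64→73: 9 bp
  73→80: 7 bp
  80→85: 5 bp
  85→106: 21 bp
  106→112: 6 bp
  112→118: 6 bp
  118→12 (wrap): 121-118+12 = 15 bp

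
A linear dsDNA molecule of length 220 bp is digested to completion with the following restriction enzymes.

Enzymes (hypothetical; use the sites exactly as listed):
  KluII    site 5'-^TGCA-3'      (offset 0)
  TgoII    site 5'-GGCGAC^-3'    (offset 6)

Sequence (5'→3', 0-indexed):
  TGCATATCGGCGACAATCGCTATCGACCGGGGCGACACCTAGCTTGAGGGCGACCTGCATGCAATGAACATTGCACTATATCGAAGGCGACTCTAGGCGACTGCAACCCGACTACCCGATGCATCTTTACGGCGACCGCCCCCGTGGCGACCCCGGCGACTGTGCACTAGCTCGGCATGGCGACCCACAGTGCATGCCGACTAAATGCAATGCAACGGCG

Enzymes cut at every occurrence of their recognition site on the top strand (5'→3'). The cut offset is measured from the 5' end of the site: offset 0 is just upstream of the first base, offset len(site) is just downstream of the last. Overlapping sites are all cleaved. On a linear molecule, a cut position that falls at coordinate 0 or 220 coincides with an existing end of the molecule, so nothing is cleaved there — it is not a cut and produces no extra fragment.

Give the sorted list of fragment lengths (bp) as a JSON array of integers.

Per-enzyme occurrences:
  KluII (TGCA, off=0): starts [0, 55, 59, 71, 101, 119, 162, 190, 205, 210] → cuts [55, 59, 71, 101, 119, 162, 190, 205, 210] (position 0 is a terminus of the linear molecule — no cut)
  TgoII (GGCGAC, off=6): starts [8, 30, 48, 85, 95, 130, 145, 154, 178] → cuts [14, 36, 54, 91, 101, 136, 151, 160, 184]

Pooled cuts: [14, 36, 54, 55, 59, 71, 91, 101, 119, 136, 151, 160, 162, 184, 190, 205, 210]

Fragment lengths:
  [0,14): 14 bp
  [14,36): 22 bp
  [36,54): 18 bp
  [54,55): 1 bp
  [55,59): 4 bp
  [59,71): 12 bp
  [71,91): 20 bp
  [91,101): 10 bp
  [101,119): 18 bp
  [119,136): 17 bp
  [136,151): 15 bp
  [151,160): 9 bp
  [160,162): 2 bp
  [162,184): 22 bp
  [184,190): 6 bp
  [190,205): 15 bp
  [205,210): 5 bp
  [210,220): 10 bp

[1,2,4,5,6,9,10,10,12,14,15,15,17,18,18,20,22,22]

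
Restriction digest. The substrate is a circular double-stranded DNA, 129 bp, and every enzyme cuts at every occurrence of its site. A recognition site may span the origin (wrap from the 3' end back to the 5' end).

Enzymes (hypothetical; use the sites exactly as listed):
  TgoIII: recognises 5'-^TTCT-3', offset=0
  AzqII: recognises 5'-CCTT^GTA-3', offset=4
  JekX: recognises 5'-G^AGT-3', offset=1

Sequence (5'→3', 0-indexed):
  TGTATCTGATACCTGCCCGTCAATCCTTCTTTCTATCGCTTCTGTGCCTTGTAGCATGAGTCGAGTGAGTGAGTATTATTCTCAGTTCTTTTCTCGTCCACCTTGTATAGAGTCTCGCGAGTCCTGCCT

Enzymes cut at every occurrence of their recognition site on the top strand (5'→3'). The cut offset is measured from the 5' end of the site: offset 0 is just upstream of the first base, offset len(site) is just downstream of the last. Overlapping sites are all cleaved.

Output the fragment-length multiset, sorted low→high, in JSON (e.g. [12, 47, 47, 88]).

[4,4,4,5,5,6,7,7,8,9,9,11,11,14,25]

Scan for sites:
  TgoIII (TTCT, off=0): starts [26, 30, 39, 78, 85, 90] → cuts [26, 30, 39, 78, 85, 90]
  AzqII (CCTTGTA, off=4): starts [46, 100, 126] → cuts [1, 50, 104]
  JekX (GAGT, off=1): starts [57, 62, 66, 70, 109, 118] → cuts [58, 63, 67, 71, 110, 119]

Pooled cuts: [1, 26, 30, 39, 50, 58, 63, 67, 71, 78, 85, 90, 104, 110, 119]

Fragment lengths:
  1→26: 25 bp
  26→30: 4 bp
  30→39: 9 bp
  39→50: 11 bp
  50→58: 8 bp
  58→63: 5 bp
  63→67: 4 bp
  67→71: 4 bp
  71→78: 7 bp
  78→85: 7 bp
  85→90: 5 bp
  90→104: 14 bp
  104→110: 6 bp
  110→119: 9 bp
  119→1 (wrap): 129-119+1 = 11 bp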